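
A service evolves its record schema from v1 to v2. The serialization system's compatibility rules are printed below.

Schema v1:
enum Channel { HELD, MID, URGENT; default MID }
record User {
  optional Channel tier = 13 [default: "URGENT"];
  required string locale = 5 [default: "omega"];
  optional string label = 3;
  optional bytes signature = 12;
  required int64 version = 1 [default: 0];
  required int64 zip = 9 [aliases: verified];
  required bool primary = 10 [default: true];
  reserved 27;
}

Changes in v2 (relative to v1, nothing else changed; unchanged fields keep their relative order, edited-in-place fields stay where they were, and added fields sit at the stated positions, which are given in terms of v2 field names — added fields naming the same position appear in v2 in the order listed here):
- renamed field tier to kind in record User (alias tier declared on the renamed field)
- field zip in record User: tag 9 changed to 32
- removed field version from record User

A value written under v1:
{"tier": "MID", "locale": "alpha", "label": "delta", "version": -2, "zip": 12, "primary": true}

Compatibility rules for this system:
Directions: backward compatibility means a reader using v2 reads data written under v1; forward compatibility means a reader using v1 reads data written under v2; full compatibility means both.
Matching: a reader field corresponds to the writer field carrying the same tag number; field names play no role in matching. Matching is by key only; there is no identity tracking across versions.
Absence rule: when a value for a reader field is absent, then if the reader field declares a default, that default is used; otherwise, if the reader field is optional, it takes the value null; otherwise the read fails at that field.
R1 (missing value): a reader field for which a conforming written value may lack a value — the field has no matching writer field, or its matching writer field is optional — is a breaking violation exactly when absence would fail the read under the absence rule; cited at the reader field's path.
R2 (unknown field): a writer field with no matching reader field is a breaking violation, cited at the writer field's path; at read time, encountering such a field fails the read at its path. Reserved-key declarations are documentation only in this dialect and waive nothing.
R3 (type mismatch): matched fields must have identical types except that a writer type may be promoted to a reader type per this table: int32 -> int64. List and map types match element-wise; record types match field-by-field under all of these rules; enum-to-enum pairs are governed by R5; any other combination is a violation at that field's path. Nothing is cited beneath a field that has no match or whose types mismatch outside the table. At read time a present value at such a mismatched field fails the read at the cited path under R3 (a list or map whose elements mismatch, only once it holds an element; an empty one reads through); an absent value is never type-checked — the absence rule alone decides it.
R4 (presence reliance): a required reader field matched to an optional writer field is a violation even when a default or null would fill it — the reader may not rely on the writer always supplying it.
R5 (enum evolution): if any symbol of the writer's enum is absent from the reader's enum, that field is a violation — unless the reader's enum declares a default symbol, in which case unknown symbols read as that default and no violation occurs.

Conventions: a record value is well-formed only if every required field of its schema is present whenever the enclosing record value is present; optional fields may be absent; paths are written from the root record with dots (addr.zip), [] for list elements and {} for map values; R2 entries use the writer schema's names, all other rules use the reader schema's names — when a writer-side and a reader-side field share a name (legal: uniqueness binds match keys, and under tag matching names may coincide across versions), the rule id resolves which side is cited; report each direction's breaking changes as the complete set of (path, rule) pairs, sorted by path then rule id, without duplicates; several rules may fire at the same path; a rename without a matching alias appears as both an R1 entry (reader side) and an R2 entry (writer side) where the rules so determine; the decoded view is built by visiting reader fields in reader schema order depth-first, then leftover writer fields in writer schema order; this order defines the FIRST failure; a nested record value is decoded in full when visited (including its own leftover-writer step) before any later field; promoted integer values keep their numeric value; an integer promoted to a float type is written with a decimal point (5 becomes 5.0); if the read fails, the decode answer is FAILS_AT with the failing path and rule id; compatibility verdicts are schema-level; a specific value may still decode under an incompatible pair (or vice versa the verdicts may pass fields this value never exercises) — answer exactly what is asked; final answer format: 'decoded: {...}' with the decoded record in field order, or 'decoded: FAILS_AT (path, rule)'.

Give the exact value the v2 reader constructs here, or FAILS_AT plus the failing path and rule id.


in User below, arrows point writer -> reader
decode (reader v2):
  kind := "MID" (from writer tier)
  locale := "alpha"
  label := "delta"
  signature := null (absent, optional -> null)
  read fails at zip under R1 (no fill)
  => FAILS_AT (zip, R1)
checking off the User differences that do not matter here:
  renamed field tier to kind in record User (alias tier declared on the renamed field) -> triggers nothing under the printed rules; the User answer is the same either way
  removed field version from record User -> shifts the User verdicts, not this decode

decoded: FAILS_AT (zip, R1)


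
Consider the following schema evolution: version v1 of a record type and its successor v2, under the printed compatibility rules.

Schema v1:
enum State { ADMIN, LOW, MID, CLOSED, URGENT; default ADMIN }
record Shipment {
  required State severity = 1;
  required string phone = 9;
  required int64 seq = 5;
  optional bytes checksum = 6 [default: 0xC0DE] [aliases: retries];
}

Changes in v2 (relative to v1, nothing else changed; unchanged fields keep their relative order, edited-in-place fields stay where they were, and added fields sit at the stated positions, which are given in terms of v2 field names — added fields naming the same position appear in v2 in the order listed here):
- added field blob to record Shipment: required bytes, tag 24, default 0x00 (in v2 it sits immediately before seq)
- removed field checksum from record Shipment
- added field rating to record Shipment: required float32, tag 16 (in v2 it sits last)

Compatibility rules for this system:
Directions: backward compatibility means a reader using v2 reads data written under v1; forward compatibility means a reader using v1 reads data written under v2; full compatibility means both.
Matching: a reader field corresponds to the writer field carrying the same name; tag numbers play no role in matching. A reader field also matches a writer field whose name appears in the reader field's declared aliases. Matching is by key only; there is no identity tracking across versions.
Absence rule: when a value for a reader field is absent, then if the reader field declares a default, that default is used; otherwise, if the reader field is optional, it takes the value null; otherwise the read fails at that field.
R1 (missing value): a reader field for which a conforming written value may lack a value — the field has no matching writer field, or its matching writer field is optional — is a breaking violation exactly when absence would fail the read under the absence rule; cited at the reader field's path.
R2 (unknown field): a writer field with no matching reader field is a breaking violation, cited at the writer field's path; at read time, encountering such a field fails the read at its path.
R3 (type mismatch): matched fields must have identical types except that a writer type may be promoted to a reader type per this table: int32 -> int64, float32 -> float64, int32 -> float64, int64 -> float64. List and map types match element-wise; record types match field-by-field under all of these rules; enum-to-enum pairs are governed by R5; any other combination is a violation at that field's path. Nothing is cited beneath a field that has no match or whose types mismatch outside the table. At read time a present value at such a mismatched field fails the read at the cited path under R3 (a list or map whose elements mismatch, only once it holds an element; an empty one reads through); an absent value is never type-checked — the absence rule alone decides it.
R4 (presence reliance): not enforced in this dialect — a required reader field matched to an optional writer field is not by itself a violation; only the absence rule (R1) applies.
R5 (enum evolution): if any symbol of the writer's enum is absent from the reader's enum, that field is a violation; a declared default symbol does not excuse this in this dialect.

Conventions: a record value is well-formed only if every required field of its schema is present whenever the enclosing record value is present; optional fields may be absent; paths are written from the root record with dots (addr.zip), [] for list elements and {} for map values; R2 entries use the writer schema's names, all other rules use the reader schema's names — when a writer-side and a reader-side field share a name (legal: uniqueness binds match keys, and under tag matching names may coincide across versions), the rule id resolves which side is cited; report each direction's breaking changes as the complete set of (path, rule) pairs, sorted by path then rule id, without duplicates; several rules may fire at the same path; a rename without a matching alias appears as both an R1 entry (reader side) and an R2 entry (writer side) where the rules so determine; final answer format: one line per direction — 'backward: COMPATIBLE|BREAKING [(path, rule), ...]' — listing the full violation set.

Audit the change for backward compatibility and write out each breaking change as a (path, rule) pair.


each type pair in Shipment: writer, then reader
backward for Shipment (reader v2, writer v1):
  State -> State, writer required: severity aligns to severity
  string -> string, writer required: phone aligns to phone
  blob has no writer counterpart
  int64 -> int64, writer required: seq aligns to seq
  rating has no writer counterpart
  checksum (writer side), unknown to reader
  R2 fires at checksum
  R1 fires at rating
  => 2 violation(s): backward is BREAKING for Shipment
remaining Shipment differences; none change what is asked:
  added field blob to record Shipment: required bytes, tag 24, default 0x00 (in v2 it sits immediately before seq) -> fires only in the forward direction of Shipment, which is not asked here

backward: BREAKING [(checksum, R2), (rating, R1)]


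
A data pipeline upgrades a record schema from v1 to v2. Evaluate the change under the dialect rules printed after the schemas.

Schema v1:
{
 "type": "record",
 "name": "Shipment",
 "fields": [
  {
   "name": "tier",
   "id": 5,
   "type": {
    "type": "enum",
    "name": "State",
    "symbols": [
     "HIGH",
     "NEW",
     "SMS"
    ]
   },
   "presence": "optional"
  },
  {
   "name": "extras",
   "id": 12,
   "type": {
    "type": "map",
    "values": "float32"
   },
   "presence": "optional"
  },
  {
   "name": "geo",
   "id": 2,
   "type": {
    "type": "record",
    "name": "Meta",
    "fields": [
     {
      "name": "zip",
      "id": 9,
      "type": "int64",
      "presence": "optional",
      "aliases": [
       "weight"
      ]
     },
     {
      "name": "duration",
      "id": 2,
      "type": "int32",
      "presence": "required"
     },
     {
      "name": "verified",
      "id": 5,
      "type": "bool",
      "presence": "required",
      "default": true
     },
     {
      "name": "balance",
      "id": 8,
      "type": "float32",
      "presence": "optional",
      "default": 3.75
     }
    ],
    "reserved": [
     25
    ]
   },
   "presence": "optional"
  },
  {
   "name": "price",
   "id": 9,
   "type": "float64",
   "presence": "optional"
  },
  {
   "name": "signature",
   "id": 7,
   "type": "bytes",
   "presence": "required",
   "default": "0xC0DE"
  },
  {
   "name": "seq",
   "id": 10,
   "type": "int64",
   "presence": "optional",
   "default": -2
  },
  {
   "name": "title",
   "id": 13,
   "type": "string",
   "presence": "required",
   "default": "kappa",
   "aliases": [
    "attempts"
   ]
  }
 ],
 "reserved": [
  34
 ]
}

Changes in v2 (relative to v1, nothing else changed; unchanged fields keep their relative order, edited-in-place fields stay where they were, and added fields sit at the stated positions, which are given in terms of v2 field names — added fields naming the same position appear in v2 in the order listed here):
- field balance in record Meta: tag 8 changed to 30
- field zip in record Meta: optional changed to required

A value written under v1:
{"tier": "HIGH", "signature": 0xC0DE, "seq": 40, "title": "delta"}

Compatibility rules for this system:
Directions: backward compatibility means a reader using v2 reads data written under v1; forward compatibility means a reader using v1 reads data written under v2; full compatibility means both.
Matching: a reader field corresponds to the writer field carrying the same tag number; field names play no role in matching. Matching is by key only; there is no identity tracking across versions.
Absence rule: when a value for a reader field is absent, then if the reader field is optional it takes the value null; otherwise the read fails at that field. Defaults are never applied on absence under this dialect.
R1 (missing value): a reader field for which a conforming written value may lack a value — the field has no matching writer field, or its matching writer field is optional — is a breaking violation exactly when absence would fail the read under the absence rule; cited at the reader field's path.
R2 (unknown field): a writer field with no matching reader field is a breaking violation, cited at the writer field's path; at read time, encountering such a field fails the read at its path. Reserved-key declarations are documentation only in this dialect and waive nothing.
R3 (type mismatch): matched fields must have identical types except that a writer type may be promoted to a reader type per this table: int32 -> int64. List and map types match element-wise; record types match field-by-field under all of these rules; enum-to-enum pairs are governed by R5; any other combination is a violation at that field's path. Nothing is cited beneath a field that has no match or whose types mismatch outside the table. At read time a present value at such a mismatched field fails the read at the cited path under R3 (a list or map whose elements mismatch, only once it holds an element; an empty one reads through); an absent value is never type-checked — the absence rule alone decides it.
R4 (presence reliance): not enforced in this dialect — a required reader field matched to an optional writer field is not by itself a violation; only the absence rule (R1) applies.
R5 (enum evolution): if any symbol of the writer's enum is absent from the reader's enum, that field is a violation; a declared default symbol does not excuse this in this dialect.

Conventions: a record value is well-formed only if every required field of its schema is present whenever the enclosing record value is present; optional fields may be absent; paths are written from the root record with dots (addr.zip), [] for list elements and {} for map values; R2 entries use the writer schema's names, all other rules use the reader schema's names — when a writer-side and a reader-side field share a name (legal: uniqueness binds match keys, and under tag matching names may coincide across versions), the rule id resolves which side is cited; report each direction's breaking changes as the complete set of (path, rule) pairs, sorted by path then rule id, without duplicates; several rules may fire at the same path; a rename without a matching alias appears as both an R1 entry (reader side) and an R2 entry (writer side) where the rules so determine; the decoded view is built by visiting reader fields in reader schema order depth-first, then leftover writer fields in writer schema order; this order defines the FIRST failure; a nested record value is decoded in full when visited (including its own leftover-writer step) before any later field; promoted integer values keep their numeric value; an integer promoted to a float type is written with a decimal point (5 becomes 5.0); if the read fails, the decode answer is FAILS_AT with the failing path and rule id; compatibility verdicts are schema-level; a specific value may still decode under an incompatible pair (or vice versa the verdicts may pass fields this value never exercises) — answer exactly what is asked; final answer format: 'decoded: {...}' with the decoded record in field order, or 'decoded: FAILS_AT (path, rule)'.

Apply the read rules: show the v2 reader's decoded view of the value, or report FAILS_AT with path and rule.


decoded: {"tier": "HIGH", "extras": null, "geo": null, "price": null, "signature": 0xC0DE, "seq": 40, "title": "delta"}

each type pair in Shipment: writer, then reader
decode walk for Shipment under reader schema v2:
  tier := "HIGH"
  extras := null (not supplied -> null)
  geo := null (not supplied -> null)
  price := null (not supplied -> null)
  signature := 0xC0DE
  seq := 40
  title := "delta"
  => decoded: {"tier": "HIGH", "extras": null, "geo": null, "price": null, "signature": 0xC0DE, "seq": 40, "title": "delta"}
checking off the Shipment differences that do not matter here:
  field balance in record Meta: tag 8 changed to 30 -> changes Shipment's schema-level verdicts only — the decode of this value is the same
  field zip in record Meta: optional changed to required -> changes Shipment's schema-level verdicts only — the decode of this value is the same


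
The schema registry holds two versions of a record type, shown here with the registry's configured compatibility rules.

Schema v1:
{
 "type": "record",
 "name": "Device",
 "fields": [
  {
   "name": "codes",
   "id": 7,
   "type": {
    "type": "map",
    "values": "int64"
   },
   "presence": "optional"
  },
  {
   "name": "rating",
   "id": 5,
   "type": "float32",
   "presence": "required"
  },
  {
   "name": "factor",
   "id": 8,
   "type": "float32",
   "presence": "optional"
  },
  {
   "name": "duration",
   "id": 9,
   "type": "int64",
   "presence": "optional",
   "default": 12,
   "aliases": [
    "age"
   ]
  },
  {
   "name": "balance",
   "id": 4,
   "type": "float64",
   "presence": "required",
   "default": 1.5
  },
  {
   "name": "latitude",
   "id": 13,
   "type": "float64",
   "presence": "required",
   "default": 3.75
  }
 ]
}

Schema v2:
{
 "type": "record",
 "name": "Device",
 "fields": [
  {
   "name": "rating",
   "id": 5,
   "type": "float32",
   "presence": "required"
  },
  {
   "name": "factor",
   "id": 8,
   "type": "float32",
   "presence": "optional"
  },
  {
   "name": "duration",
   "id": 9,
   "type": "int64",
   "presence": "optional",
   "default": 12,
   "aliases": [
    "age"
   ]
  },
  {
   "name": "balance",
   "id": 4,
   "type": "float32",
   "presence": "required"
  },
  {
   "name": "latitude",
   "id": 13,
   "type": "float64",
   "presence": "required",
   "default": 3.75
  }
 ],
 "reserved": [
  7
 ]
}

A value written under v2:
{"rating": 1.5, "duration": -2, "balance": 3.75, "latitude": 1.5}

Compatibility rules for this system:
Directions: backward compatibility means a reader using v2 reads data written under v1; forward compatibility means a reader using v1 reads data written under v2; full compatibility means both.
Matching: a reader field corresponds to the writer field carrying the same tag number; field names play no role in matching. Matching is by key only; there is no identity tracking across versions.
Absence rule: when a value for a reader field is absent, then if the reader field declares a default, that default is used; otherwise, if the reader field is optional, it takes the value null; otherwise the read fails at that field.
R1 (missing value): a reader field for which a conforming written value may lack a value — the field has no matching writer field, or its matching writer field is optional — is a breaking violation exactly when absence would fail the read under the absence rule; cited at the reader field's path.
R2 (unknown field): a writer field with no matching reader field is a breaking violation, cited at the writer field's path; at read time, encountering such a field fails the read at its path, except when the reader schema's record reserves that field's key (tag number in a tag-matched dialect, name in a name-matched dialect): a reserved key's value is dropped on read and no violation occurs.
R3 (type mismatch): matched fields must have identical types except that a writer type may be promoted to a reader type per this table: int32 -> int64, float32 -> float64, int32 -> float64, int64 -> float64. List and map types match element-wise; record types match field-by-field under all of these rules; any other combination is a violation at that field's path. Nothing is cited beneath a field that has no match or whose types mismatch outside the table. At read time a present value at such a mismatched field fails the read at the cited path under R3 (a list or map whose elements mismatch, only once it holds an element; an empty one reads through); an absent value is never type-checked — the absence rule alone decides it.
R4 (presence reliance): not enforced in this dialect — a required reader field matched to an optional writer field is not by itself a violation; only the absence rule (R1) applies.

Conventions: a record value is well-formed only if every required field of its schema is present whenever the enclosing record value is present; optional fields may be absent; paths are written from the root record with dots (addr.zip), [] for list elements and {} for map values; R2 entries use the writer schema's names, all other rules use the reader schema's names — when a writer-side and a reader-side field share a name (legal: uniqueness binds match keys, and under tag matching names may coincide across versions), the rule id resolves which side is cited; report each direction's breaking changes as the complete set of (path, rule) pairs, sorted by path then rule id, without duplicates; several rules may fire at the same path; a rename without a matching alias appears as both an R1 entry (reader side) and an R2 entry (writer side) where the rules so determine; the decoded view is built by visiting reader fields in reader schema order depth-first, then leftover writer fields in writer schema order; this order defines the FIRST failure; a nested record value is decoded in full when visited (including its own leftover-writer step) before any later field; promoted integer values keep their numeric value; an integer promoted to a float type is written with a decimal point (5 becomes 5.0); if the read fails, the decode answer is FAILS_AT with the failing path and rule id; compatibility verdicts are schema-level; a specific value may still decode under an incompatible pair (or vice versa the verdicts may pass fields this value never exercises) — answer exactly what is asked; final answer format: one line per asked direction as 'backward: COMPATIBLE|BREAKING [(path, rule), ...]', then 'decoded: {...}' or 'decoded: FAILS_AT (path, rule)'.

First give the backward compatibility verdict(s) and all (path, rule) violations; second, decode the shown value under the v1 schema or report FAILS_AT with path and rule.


backward: BREAKING [(balance, R3)]; decoded: {"codes": null, "rating": 1.5, "factor": null, "duration": -2, "balance": 3.75, "latitude": 1.5}

the writer's type comes first in each Device pair
backward pass over Device, reader schema v2, writer schema v1:
  float32 -> float32, writer required: rating aligns to rating
  float32 -> float32, writer optional: factor aligns to factor
  int64 -> int64, writer optional: duration aligns to duration
  float64 -> float32, writer required: balance aligns to balance
  float64 -> float64, writer required: latitude aligns to latitude
  leftover writer field: codes
  breaking: (balance, R3)
  => backward: BREAKING (1)
migrating the Device value to v1:
  codes := null (not supplied -> null)
  rating := 1.5
  factor := null (not supplied -> null)
  duration := -2
  balance := 3.75 (float32 -> float64)
  latitude := 1.5
  => decoded: {"codes": null, "rating": 1.5, "factor": null, "duration": -2, "balance": 3.75, "latitude": 1.5}
diffs on Device not affecting the asked answer:
  removed field codes from record Device (its key 7 joins the reserved list) -> no rule fires on it in Device's dialect; the asked verdict holds


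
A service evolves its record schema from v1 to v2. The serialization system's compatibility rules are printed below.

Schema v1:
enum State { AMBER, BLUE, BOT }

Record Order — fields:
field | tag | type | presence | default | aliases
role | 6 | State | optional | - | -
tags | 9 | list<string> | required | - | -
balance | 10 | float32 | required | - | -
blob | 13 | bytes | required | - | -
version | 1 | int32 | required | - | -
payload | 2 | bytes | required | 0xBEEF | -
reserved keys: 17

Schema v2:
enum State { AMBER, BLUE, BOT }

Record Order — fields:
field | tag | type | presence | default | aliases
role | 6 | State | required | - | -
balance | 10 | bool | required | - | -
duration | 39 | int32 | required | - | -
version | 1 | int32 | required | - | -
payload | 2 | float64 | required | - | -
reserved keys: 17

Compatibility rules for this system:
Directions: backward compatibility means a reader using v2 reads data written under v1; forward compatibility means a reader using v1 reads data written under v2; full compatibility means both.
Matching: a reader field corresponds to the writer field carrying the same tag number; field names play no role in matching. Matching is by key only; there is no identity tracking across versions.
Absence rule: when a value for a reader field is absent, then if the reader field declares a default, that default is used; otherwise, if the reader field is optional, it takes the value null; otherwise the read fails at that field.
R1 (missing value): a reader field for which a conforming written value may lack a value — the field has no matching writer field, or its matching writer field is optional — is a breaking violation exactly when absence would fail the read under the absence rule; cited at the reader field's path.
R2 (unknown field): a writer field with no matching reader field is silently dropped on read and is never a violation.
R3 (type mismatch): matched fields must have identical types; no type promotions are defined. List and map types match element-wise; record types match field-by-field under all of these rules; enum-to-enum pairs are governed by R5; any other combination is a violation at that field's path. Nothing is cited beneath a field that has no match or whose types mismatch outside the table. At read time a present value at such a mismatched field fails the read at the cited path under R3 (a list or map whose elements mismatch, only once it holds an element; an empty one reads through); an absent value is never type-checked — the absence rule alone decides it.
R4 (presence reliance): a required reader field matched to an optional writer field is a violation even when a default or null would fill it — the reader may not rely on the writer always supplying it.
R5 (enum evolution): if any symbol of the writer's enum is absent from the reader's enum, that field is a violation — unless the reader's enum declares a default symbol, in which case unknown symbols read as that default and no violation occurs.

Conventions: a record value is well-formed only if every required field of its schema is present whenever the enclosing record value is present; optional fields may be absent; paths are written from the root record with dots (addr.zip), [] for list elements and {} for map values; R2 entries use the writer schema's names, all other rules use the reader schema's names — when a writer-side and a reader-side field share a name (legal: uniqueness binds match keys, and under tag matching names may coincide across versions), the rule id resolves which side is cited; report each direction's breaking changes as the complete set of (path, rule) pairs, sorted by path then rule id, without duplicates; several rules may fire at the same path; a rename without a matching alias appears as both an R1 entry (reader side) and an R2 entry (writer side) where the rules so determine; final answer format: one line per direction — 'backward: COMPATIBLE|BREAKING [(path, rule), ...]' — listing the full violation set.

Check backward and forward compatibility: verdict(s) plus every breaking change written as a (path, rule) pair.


in Order below, arrows point writer -> reader
backward analysis of Order with v2 as reader and v1 as writer:
  role <- role (State -> State, writer optional)
  balance <- balance (float32 -> bool, writer required)
  duration: no writer-side match
  version <- version (int32 -> int32, writer required)
  payload <- payload (bytes -> float64, writer required)
  tags (writer side), unknown to reader
  blob (writer side), unknown to reader
  rule R3 violated at balance
  rule R1 violated at duration
  rule R3 violated at payload
  rule R1 violated at role
  rule R4 violated at role
  backward on Order therefore BREAKING (5)
forward analysis of Order with v1 as reader and v2 as writer:
  role <- role (State -> State, writer required)
  tags: no writer-side match
  balance <- balance (bool -> float32, writer required)
  blob: no writer-side match
  version <- version (int32 -> int32, writer required)
  payload <- payload (float64 -> bytes, writer required)
  duration (writer side), unknown to reader
  rule R3 violated at balance
  rule R1 violated at blob
  rule R3 violated at payload
  rule R1 violated at tags
  forward on Order therefore BREAKING (4)

backward: BREAKING [(balance, R3), (duration, R1), (payload, R3), (role, R1), (role, R4)]; forward: BREAKING [(balance, R3), (blob, R1), (payload, R3), (tags, R1)]


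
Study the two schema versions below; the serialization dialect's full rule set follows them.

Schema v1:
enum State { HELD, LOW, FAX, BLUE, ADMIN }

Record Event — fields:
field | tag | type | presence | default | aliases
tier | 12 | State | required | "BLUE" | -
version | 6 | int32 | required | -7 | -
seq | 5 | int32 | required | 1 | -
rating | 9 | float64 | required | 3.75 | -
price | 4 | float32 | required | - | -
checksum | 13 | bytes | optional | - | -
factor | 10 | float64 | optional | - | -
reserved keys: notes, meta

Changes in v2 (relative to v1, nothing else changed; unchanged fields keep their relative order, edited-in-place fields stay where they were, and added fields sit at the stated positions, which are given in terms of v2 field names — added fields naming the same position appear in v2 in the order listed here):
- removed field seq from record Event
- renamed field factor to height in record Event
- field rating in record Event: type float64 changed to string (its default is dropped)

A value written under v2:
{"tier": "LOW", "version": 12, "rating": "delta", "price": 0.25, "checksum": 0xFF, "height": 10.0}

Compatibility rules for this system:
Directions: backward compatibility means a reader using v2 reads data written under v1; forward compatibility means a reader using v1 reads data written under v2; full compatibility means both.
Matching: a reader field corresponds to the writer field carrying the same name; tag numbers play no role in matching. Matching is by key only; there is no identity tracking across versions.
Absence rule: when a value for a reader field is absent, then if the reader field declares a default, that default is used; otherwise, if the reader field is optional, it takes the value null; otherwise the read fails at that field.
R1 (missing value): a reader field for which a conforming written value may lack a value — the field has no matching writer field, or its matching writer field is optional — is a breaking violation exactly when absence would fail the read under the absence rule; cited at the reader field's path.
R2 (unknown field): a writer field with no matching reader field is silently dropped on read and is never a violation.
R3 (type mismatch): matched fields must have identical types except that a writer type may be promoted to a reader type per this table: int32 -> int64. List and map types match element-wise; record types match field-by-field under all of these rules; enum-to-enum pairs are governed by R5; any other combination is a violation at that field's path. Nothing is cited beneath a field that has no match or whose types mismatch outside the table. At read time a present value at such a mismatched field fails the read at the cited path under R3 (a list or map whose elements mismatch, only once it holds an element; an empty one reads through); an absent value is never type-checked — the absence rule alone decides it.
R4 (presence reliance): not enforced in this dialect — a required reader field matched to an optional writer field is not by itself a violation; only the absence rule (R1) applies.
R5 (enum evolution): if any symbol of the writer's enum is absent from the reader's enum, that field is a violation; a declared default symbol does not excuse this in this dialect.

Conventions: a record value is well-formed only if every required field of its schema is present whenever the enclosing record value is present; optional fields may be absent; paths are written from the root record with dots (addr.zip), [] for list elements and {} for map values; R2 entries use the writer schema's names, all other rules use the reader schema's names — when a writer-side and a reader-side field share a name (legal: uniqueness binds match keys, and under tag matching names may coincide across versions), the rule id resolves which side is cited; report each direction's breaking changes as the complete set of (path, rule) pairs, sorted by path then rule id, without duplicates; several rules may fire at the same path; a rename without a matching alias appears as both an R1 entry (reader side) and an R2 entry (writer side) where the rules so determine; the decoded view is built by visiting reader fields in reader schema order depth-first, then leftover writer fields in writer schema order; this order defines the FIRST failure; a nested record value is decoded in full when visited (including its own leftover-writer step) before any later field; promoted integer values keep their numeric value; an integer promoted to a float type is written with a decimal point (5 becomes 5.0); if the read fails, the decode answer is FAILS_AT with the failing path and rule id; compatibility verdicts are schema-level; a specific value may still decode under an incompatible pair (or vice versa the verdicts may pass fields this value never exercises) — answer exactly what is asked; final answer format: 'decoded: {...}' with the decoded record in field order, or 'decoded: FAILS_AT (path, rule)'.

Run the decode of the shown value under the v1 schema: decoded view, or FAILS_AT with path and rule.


decoded: FAILS_AT (rating, R3)

in Event below, arrows point writer -> reader
decode (reader v1):
  tier := "LOW"
  version := 12
  seq := 1 (absent -> default)
  read fails at rating under R3
  => FAILS_AT (rating, R3)
ruling out the remaining Event differences:
  removed field seq from record Event -> triggers nothing under the printed rules; the Event answer is the same either way
  renamed field factor to height in record Event -> triggers nothing under the printed rules; the Event answer is the same either way


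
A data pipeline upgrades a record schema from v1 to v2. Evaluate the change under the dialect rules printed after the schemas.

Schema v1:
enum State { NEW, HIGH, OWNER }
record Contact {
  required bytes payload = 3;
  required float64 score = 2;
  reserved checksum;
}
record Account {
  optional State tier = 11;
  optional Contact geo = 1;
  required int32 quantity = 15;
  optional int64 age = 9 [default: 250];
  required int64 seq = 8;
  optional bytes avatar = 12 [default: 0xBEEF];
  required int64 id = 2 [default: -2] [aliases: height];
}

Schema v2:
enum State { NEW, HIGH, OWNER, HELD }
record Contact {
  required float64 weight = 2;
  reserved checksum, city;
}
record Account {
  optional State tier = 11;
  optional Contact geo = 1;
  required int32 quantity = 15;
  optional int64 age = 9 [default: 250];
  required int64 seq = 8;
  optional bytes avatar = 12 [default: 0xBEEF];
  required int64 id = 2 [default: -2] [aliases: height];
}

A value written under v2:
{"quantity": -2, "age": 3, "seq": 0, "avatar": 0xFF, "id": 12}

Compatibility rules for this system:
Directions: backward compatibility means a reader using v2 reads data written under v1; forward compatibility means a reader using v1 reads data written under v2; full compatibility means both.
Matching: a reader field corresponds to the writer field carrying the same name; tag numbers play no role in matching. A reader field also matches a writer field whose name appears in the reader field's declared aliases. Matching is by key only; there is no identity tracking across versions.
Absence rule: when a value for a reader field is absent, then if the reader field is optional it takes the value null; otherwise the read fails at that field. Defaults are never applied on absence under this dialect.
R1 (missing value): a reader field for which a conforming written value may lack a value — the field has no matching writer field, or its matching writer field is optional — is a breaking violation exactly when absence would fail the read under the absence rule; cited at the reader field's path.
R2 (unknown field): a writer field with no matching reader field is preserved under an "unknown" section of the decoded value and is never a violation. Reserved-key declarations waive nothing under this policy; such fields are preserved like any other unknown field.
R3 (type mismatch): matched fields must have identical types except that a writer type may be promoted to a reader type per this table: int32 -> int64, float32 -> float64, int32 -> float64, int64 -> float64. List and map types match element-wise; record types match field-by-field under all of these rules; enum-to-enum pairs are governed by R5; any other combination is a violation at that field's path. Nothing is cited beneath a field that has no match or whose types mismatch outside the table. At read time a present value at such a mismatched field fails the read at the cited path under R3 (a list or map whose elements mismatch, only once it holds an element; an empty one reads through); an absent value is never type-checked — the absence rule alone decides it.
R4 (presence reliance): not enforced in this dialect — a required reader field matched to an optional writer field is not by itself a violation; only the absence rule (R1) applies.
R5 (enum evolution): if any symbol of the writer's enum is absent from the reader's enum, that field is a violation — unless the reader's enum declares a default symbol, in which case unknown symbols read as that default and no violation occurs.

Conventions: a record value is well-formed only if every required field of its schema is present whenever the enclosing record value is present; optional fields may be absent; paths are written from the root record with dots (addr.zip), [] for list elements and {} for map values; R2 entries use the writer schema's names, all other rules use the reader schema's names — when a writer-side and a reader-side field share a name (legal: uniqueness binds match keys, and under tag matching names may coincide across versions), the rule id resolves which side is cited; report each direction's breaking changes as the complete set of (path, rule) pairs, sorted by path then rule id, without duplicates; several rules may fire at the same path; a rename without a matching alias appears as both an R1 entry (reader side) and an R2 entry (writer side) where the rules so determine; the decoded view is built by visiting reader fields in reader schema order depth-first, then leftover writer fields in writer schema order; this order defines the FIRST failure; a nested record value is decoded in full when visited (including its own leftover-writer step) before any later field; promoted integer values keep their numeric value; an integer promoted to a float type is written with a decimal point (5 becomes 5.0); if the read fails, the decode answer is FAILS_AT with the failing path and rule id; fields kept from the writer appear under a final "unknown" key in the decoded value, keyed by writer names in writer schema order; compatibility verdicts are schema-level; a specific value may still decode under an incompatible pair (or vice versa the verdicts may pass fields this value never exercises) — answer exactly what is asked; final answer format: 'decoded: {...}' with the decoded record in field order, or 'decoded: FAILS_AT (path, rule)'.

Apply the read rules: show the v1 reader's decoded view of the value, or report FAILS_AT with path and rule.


each type pair in Account: writer, then reader
decode (reader v1):
  tier := null (absent, optional -> null)
  geo := null (absent, optional -> null)
  quantity := -2
  age := 3
  seq := 0
  avatar := 0xFF
  id := 12
  => decoded: {"tier": null, "geo": null, "quantity": -2, "age": 3, "seq": 0, "avatar": 0xFF, "id": 12}
diffs on Account not affecting the asked answer:
  enum State (field tier in record Account): symbol HELD added -> affects the rule determinations only; this particular Account value decodes identically
  renamed field score to weight in record Contact -> affects the rule determinations only; this particular Account value decodes identically
  removed field payload from record Contact -> affects the rule determinations only; this particular Account value decodes identically

decoded: {"tier": null, "geo": null, "quantity": -2, "age": 3, "seq": 0, "avatar": 0xFF, "id": 12}
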